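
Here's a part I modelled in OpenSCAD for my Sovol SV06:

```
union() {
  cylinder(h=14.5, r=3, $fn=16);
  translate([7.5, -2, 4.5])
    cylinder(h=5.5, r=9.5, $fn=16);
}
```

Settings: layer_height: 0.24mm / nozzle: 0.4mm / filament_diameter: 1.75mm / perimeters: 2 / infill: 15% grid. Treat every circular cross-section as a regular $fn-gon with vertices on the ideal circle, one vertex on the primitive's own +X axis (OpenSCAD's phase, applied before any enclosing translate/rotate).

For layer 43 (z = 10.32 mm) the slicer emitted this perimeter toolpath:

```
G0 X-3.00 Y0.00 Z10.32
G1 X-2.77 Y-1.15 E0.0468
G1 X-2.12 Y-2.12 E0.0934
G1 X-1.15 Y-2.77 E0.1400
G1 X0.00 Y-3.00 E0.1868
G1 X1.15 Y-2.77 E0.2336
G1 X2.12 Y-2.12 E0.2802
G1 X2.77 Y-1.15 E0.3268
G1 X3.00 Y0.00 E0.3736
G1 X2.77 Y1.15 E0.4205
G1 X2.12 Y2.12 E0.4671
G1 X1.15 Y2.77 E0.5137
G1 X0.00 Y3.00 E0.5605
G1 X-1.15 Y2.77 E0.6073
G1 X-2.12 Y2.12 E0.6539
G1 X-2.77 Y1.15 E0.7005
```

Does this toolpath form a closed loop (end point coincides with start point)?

no

Start point (G0): (-3.00, 0.00). End point (last G1): the path does not return to the start — open.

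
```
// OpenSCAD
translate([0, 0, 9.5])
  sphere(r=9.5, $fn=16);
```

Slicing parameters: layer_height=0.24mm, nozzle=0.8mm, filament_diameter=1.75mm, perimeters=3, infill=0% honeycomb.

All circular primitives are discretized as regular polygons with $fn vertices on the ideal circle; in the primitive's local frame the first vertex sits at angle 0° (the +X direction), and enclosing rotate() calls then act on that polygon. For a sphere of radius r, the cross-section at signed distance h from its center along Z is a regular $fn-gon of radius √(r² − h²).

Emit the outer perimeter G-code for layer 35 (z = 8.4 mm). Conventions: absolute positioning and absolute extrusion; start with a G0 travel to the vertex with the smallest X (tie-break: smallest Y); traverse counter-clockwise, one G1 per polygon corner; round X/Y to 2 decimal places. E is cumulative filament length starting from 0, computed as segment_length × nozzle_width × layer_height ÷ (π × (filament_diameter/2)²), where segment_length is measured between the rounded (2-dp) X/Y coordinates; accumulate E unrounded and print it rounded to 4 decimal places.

G0 X-9.44 Y0.00 Z8.40
G1 X-8.72 Y-3.61 E0.2938
G1 X-6.67 Y-6.67 E0.5879
G1 X-3.61 Y-8.72 E0.8819
G1 X0.00 Y-9.44 E1.1757
G1 X3.61 Y-8.72 E1.4695
G1 X6.67 Y-6.67 E1.7636
G1 X8.72 Y-3.61 E2.0576
G1 X9.44 Y0.00 E2.3514
G1 X8.72 Y3.61 E2.6452
G1 X6.67 Y6.67 E2.9393
G1 X3.61 Y8.72 E3.2333
G1 X0.00 Y9.44 E3.5271
G1 X-3.61 Y8.72 E3.8210
G1 X-6.67 Y6.67 E4.1150
G1 X-8.72 Y3.61 E4.4090
G1 X-9.44 Y0.00 E4.7028

At z = 8.4 mm: the sphere: section is a regular 16-gon, circumradius = √(r²−h²) = √(9.5²−1.1²) = 9.436. The outline is a single polygon with 16 vertices. Extrusion per mm of travel: 0.8 × 0.24 / (π × 0.875²) = 0.079824. Accumulating E over each segment gives final E = 4.7028.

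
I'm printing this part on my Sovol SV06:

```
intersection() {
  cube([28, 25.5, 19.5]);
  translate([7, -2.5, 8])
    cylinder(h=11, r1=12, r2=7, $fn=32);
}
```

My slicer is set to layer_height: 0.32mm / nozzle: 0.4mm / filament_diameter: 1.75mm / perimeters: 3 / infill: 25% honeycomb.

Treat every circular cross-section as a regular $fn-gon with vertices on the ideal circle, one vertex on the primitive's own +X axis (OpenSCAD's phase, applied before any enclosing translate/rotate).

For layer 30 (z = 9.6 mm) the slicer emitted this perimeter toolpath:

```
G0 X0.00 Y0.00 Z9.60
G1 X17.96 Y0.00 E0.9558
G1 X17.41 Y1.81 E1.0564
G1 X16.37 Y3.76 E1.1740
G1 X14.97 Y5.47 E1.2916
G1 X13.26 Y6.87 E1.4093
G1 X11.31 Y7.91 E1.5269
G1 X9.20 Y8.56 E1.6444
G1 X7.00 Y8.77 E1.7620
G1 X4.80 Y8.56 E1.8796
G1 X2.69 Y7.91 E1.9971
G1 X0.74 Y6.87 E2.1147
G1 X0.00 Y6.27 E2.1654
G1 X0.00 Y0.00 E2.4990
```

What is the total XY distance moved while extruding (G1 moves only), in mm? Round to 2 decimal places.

46.96 mm

Sum the Euclidean lengths of each G1 segment: total = 46.96 mm.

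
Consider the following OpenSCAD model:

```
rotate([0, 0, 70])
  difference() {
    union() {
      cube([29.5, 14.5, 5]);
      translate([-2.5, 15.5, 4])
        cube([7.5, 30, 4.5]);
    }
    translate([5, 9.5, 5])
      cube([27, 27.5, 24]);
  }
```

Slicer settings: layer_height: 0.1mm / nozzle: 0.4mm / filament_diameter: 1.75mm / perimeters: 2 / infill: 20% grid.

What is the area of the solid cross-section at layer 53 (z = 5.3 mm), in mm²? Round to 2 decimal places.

225.00 mm²

At z = 5.3 mm: the cube does not reach this height (z outside [0, 5]); the cube at (-2.5, 15.5) is present — its section is the full 7.5×30 rectangle (area 225.00 mm²); Combining (union): only the 7.5×30 cube at (-2.5, 15.5) is present, so the union is just that shape — area = 225.00 mm²; the cube at (5, 9.5) (footprint 27×27.5) is included at this height (area 742.50 mm²); Subtracting the remaining from the first: starting from the result so far (225.00 mm²), the 27×27.5 cube at (5, 9.5) misses the remaining region (no effect) — area = 225.00 mm²; (rotated 70° about Z; rotation is an isometry so areas/perimeters/island counts are preserved). Overall, the cross-section is a single solid region. Net area = 225.00 mm².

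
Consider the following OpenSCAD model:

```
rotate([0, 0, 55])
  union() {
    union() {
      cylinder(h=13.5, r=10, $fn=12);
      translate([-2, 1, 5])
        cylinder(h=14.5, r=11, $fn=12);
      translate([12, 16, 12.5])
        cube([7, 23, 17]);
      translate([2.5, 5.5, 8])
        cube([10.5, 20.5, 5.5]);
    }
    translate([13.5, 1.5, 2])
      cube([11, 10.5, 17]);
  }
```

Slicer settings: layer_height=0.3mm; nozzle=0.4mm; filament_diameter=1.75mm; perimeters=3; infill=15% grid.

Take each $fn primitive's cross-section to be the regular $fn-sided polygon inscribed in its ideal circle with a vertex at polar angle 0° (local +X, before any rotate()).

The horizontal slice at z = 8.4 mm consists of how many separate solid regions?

At z = 8.4 mm: the r=10 cylinder contributes a regular 12-gon of circumradius 10; the r=11 cylinder at (-2, 1) gives a regular 12-gon of circumradius 11 (constant along its height); the cube at (12, 16) is absent (z outside [12.5, 29.5]); the cube at (2.5, 5.5) is present — its section is the full 10.5×20.5 rectangle; Taking the union: the regions partially overlap (shared area 298.38 mm²), so overlapping operands fuse into one piece — 1 connected region; the cube at (13.5, 1.5) (footprint 11×10.5) is included at this height; Merging all regions: the 2 present regions are separate (no shared area or edge), so areas and boundary lengths simply add and each stays a separate island — 2 connected regions; (whole slice rotated 55° about Z — lengths, areas and connectivity unchanged). The result has 2 disconnected regions.

2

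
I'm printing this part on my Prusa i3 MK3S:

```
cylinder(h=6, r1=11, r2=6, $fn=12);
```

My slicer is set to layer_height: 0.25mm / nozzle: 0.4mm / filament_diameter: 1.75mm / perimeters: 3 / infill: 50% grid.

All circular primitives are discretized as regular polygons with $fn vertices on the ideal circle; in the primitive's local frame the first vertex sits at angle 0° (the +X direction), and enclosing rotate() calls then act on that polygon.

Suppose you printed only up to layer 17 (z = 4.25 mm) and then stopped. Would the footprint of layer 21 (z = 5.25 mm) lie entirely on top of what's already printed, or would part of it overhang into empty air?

entirely on top

Compare the two slices. At z = 4.25: the cone (r1=11→r2=6) has section circumradius 7.458 here — a regular 12-gon (area = (12/2)·7.458²·sin(360°/12) = 166.88 mm²). At z = 5.25: the cone contributes a regular 12-gon of circumradius 6.625 (interpolated between r1=11 and r2=6 at t=0.875) (area = (12/2)·6.625²·sin(360°/12) = 131.67 mm²). Checking containment: the cross-section at z = 5.25 is a subset of the cross-section at z = 4.25.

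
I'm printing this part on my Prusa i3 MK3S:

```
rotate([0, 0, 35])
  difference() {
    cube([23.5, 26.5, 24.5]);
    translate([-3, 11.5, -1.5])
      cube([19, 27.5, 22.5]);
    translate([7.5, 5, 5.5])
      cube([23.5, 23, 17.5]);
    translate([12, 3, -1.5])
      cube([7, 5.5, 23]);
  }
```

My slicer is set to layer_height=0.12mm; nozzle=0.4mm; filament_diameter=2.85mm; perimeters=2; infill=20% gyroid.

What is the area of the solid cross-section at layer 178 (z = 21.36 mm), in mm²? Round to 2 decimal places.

At z = 21.36 mm: the cube (footprint 23.5×26.5) is included at this height (area 622.75 mm²); the cube at (-3, 11.5) is absent (z outside [-1.5, 21]); the cube at (7.5, 5) is present — its section is the full 23.5×23 rectangle (area 540.50 mm²); the cube at (12, 3) is present — its section is the full 7×5.5 rectangle (area 38.50 mm²); Taking the first minus the rest: starting from the 23.5×26.5 cube (622.75 mm²), the 23.5×23 cube at (7.5, 5) partially overlaps it — only the 344.00 mm² overlap (of its 540.50 mm²) is removed, clipping the outline; the 7×5.5 cube at (12, 3) partially overlaps it — only the 14.00 mm² overlap (of its 38.50 mm²) is removed, clipping the outline — area = 264.75 mm²; (rotated 35° about Z; rotation is an isometry so areas/perimeters/island counts are preserved). Overall, the cross-section is a single solid region. Net area = 264.75 mm².

264.75 mm²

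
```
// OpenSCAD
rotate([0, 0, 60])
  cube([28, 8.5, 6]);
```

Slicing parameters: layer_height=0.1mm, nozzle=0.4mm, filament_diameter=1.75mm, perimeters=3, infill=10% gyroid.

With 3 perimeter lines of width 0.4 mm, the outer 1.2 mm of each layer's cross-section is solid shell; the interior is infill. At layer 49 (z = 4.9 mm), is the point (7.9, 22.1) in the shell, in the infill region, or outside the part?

At z = 4.9 mm: the cube (footprint 28×8.5) is included at this height; (whole slice rotated 60° about Z — lengths, areas and connectivity unchanged). Overall, the cross-section is a single solid region. Undo the 60° rotation: the query point maps to (23.089, 4.208) in the un-rotated model frame. The nearest boundary edge runs (0.00, 0.00)→(28.00, 0.00); distance from the point to it = 4.21 mm. The point is inside the cross-section and 4.21 mm from the nearest boundary — more than the 1.2 mm shell width (3 × 0.4), so it's in the infill interior.

infill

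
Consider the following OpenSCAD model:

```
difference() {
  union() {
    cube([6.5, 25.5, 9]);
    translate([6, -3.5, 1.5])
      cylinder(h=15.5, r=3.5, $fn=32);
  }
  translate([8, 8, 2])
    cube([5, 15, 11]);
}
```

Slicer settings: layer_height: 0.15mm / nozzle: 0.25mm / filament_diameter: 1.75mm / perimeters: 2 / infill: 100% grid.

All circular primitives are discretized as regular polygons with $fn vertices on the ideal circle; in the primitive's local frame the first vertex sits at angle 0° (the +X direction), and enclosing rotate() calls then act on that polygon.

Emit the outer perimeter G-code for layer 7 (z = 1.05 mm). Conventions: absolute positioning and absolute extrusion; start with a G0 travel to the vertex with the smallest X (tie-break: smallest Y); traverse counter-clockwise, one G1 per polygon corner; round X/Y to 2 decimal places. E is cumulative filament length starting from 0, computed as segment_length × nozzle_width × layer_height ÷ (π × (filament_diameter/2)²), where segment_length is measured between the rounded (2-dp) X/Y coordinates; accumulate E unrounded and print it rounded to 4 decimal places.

At z = 1.05 mm: the cube (footprint 6.5×25.5) is included at this height; the cylinder at (6, -3.5) does not reach this height (z outside [1.5, 17]); Combining (union): only the 6.5×25.5 cube is present, so the union is just that shape — 1 connected region; the cube at (8, 8) is absent (z outside [2, 13]); Taking the first minus the rest: none of the subtracted shapes is present at this height, so that combined region is unchanged — 1 connected region. The outline is a single polygon with 4 vertices. Extrusion per mm of travel: 0.25 × 0.15 / (π × 0.875²) = 0.015591. Accumulating E over each segment gives final E = 0.9978.

G0 X0.00 Y0.00 Z1.05
G1 X6.50 Y0.00 E0.1013
G1 X6.50 Y25.50 E0.4989
G1 X0.00 Y25.50 E0.6002
G1 X0.00 Y0.00 E0.9978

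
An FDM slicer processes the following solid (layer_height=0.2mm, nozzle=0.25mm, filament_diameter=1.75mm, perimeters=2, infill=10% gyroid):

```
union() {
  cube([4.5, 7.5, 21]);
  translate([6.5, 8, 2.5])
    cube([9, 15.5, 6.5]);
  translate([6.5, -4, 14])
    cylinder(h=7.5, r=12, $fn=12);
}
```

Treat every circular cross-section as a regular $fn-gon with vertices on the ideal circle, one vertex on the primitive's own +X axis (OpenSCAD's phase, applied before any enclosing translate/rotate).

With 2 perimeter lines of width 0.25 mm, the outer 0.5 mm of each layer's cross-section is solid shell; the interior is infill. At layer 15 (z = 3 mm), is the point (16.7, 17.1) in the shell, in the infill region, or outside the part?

outside

At z = 3 mm: the 4.5×7.5 cube contributes its full rectangle; the 9×15.5 cube at (6.5, 8) contributes its full rectangle; the cylinder at (6.5, -4) does not reach this height (z outside [14, 21.5]); Combining (union): the 2 present regions are separate (no shared area or edge), so areas and boundary lengths simply add and each stays a separate island — 2 connected regions. Overall, the cross-section has 2 separate islands. The nearest boundary edge runs (15.50, 23.50)→(15.50, 8.00); distance from the point to it = 1.20 mm. The point is not inside any of the regions above, so it lies outside the cross-section (1.20 mm from the nearest boundary).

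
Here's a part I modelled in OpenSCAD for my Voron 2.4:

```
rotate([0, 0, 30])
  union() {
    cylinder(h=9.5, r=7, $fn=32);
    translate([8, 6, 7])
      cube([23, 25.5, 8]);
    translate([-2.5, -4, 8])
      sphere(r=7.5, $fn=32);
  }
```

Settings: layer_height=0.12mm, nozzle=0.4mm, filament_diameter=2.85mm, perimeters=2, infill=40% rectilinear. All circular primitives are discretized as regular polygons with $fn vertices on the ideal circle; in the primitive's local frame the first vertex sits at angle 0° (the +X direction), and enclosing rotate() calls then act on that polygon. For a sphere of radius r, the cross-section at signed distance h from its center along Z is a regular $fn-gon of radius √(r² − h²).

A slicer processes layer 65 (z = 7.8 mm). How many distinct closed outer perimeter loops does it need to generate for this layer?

2

At z = 7.8 mm: the r=7 cylinder gives a regular 32-gon of circumradius 7 (constant along its height); the cube at (8, 6) (footprint 23×25.5) is included at this height; the r=7.5 sphere at (-2.5, -4) slices to a regular 32-gon of circumradius 7.497 (√(r²−h²) with h=0.2 from center); Merging all regions: the regions partially overlap (shared area 96.87 mm²), so overlapping operands fuse into one piece — 2 connected regions; (rotated 30° about Z; rotation is an isometry so areas/perimeters/island counts are preserved). The result has 2 disconnected regions.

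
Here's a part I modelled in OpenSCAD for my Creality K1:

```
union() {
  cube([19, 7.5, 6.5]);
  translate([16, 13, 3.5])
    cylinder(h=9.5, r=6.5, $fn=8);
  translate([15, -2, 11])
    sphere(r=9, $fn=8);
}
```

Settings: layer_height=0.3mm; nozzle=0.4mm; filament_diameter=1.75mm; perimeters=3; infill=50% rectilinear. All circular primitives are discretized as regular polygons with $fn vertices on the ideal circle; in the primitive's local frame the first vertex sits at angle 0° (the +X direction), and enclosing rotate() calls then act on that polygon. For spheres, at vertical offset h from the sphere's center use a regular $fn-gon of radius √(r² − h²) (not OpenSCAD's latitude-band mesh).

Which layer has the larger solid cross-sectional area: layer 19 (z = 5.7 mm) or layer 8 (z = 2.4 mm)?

layer 19 (z = 5.7 mm)

Layer 19 (z = 5.7): the cube (footprint 19×7.5) is included at this height (area 142.50 mm²); the r=6.5 cylinder at (16, 13) contributes a regular 8-gon of circumradius 6.5 (area = (8/2)·6.500²·sin(360°/8) = 119.50 mm²); the r=9 sphere at (15, -2) slices to a regular 8-gon of circumradius 7.274 (√(r²−h²) with h=5.3 from center) (area = (8/2)·7.274²·sin(360°/8) = 149.65 mm²); Taking the union: the regions partially overlap — summed areas 411.65 mm² minus the doubly-counted overlap 43.89 mm² gives 367.76 mm² — area = 367.76 mm². So its area = 367.76 mm². Layer 8 (z = 2.4): the cube is present — its section is the full 19×7.5 rectangle (area 142.50 mm²); the cylinder at (16, 13) is not intersected at this z (z outside [3.5, 13]); the r=9 sphere at (15, -2) slices to a regular 8-gon of circumradius 2.653 (√(r²−h²) with h=8.6 from center) (area = (8/2)·2.653²·sin(360°/8) = 19.91 mm²); Merging all regions: the regions partially overlap — summed areas 162.41 mm² minus the doubly-counted overlap 1.03 mm² gives 161.38 mm² — area = 161.38 mm². So its area = 161.38 mm². Layer 19 is larger (367.76 vs 161.38 mm²).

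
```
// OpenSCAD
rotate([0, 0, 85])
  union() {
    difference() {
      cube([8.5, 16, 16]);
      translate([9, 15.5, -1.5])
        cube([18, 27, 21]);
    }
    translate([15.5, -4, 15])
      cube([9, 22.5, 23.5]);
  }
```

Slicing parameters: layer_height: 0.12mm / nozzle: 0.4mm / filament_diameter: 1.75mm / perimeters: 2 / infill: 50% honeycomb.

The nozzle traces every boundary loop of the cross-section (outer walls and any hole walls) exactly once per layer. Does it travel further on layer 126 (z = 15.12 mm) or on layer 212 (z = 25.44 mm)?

Layer 126 (z = 15.12): the cube is present — its section is the full 8.5×16 rectangle (perimeter 49.00 mm); the cube at (9, 15.5) is present — its section is the full 18×27 rectangle (perimeter 90.00 mm); Subtracting the remaining from the first: starting from the 8.5×16 cube, the 18×27 cube at (9, 15.5) misses the remaining region (no effect) — boundary = 49.00 mm; the cube at (15.5, -4) (footprint 9×22.5) is included at this height (perimeter 63.00 mm); Taking the union: the 2 present regions are separate (no shared area or edge), so areas and boundary lengths simply add and each stays a separate island — boundary = 112.00 mm; (rotated 85° about Z; rotation is an isometry so areas/perimeters/island counts are preserved). So its perimeter = 112.00 mm. Layer 212 (z = 25.44): the cube does not reach this height (z outside [0, 16]); the cube at (9, 15.5) is not intersected at this z (z outside [-1.5, 19.5]); Taking the first minus the rest: the first operand is absent here, so nothing remains; the cube at (15.5, -4) (footprint 9×22.5) is included at this height (perimeter 63.00 mm); Taking the union: only the 9×22.5 cube at (15.5, -4) is present, so the union is just that shape — boundary = 63.00 mm; (rotated 85° about Z; rotation is an isometry so areas/perimeters/island counts are preserved). So its perimeter = 63.00 mm. Layer 126 is larger (112.00 vs 63.00 mm).

layer 126 (z = 15.12 mm)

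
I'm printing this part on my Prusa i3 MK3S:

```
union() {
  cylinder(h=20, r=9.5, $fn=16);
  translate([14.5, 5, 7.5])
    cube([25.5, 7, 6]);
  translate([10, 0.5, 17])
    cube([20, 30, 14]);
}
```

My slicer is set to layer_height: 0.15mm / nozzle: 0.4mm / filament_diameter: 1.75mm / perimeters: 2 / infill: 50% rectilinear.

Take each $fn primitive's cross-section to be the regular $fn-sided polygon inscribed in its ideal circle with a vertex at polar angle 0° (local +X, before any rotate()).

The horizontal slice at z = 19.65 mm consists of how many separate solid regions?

At z = 19.65 mm: the cylinder: section is a regular 16-gon, circumradius r=9.5; the cube at (14.5, 5) does not reach this height (z outside [7.5, 13.5]); the 20×30 cube at (10, 0.5) contributes its full rectangle; Combining (union): the 2 present regions are separate (no shared area or edge), so areas and boundary lengths simply add and each stays a separate island — 2 connected regions. The result has 2 disconnected regions.

2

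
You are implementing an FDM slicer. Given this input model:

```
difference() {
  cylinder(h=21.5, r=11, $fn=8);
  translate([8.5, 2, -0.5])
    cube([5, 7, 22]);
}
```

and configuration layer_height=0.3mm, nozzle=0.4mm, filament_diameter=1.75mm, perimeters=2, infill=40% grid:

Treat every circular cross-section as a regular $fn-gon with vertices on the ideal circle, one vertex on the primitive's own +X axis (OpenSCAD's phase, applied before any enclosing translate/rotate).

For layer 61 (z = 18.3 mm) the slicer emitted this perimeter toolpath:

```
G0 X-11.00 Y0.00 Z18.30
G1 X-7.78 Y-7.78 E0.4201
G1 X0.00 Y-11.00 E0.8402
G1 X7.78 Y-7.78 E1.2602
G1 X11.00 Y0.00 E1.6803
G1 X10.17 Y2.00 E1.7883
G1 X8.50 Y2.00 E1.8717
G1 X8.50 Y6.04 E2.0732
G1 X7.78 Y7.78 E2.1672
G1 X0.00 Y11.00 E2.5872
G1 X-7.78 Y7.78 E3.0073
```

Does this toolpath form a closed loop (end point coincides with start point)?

Start point (G0): (-11.00, 0.00). End point (last G1): the path does not return to the start — open.

no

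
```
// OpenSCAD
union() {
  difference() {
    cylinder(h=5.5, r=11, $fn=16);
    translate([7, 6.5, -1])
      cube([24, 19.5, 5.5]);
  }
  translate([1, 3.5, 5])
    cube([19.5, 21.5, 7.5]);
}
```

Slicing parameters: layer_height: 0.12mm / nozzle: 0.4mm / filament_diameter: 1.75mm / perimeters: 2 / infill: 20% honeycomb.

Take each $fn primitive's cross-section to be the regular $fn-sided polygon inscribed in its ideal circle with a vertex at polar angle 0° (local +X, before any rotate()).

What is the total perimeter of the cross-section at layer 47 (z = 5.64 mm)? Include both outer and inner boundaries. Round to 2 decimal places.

82.00 mm

At z = 5.64 mm: the cylinder is absent (z outside [0, 5.5]); the cube at (7, 6.5) does not reach this height (z outside [-1, 4.5]); Taking the first minus the rest: the first operand is absent here, so nothing remains; the cube at (1, 3.5) (footprint 19.5×21.5) is included at this height (perimeter 82.00 mm); Combining (union): only the 19.5×21.5 cube at (1, 3.5) is present, so the union is just that shape — boundary = 82.00 mm. Overall, the cross-section is a single solid region. Total boundary length (outer) = 82.00 mm.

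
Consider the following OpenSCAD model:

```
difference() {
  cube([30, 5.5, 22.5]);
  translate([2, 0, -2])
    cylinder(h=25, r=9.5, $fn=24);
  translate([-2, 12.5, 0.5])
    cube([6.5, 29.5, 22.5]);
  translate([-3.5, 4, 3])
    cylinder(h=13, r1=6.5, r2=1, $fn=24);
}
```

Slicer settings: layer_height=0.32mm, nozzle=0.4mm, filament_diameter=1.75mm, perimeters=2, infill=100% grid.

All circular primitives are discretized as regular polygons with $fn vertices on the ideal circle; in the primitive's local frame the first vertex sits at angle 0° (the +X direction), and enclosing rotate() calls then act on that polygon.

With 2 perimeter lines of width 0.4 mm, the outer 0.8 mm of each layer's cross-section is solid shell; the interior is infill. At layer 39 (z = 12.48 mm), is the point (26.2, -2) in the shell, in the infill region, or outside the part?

At z = 12.48 mm: the cube is present — its section is the full 30×5.5 rectangle; the r=9.5 cylinder at (2, 0) gives a regular 24-gon of circumradius 9.5 (constant along its height); the cube at (-2, 12.5) is present — its section is the full 6.5×29.5 rectangle; the cone at (-3.5, 4): at t=0.729 of its height the radius interpolates to r₁+(r₂−r₁)t = 2.489, giving a regular 24-gon of that circumradius; Subtracting the remaining from the first: starting from the 30×5.5 cube, the r=9.5 cylinder at (2, 0) partially overlaps it — only the 59.85 mm² overlap (of its 280.30 mm²) is removed, clipping the outline; the 6.5×29.5 cube at (-2, 12.5) misses the remaining region (no effect); the cone at (-3.5, 4) misses the remaining region (no effect) — 1 connected region. Overall, the cross-section is a single solid region. The nearest boundary edge runs (30.00, 0.00)→(11.50, 0.00); distance from the point to it = 2.00 mm. The point is not inside any of the regions above, so it lies outside the cross-section (2.00 mm from the nearest boundary).

outside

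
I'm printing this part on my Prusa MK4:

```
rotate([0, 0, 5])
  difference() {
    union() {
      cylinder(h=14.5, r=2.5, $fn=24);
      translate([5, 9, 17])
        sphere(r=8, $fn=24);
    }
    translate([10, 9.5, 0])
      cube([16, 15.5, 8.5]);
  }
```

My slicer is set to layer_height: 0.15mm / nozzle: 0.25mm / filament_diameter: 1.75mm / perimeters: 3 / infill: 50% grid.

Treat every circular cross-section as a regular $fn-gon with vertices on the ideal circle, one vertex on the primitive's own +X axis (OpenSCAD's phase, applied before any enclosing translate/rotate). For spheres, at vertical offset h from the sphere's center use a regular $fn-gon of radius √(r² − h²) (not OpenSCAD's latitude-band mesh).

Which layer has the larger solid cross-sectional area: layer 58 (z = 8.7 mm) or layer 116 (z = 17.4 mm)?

layer 116 (z = 17.4 mm)

Layer 58 (z = 8.7): the r=2.5 cylinder gives a regular 24-gon of circumradius 2.5 (constant along its height) (area = (24/2)·2.500²·sin(360°/24) = 19.41 mm²); the sphere at (5, 9) is absent (|z−center|=8.300 > r=8); Taking the union: only the r=2.5 cylinder is present, so the union is just that shape — area = 19.41 mm²; the cube at (10, 9.5) does not reach this height (z outside [0, 8.5]); After the difference (first − rest): none of the subtracted shapes is present at this height, so that combined region is unchanged — area = 19.41 mm²; (whole slice rotated 5° about Z — lengths, areas and connectivity unchanged). So its area = 19.41 mm². Layer 116 (z = 17.4): the cylinder is absent (z outside [0, 14.5]); the r=8 sphere at (5, 9) contributes a regular 24-gon of circumradius √(8²−0.4²) = 7.990 (area = (24/2)·7.990²·sin(360°/24) = 198.28 mm²); Combining (union): only the r=8 sphere at (5, 9) is present, so the union is just that shape — area = 198.28 mm²; the cube at (10, 9.5) does not reach this height (z outside [0, 8.5]); After the difference (first − rest): none of the subtracted shapes is present at this height, so that combined region is unchanged — area = 198.28 mm²; (whole slice rotated 5° about Z — lengths, areas and connectivity unchanged). So its area = 198.28 mm². Layer 116 is larger (198.28 vs 19.41 mm²).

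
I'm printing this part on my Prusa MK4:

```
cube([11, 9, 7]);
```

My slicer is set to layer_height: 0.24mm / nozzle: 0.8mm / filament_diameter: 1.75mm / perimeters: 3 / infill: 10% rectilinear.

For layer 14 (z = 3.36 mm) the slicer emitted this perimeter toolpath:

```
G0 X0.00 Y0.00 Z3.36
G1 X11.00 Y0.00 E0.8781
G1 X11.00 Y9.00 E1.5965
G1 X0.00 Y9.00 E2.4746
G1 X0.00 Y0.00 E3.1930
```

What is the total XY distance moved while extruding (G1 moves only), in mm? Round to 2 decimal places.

40.00 mm

Sum the Euclidean lengths of each G1 segment: total = 40.00 mm.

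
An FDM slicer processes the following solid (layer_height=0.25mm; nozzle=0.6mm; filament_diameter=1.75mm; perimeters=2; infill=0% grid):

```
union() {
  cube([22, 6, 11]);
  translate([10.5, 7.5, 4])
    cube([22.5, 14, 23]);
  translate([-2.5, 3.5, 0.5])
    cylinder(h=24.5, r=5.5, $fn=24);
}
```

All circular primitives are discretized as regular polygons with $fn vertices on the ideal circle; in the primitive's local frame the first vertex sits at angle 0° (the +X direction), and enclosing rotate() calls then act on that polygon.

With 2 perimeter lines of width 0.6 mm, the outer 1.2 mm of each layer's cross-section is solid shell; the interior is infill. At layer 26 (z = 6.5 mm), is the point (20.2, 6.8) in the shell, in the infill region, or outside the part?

At z = 6.5 mm: the cube (footprint 22×6) is included at this height; the cube at (10.5, 7.5) (footprint 22.5×14) is included at this height; the cylinder at (-2.5, 3.5): section is a regular 24-gon, circumradius r=5.5; Taking the union: the regions partially overlap (shared area 15.91 mm²), so overlapping operands fuse into one piece — 2 connected regions. Overall, the cross-section has 2 separate islands. The nearest boundary edge runs (33.00, 7.50)→(10.50, 7.50); distance from the point to it = 0.70 mm. The point is not inside any of the regions above, so it lies outside the cross-section (0.70 mm from the nearest boundary).

outside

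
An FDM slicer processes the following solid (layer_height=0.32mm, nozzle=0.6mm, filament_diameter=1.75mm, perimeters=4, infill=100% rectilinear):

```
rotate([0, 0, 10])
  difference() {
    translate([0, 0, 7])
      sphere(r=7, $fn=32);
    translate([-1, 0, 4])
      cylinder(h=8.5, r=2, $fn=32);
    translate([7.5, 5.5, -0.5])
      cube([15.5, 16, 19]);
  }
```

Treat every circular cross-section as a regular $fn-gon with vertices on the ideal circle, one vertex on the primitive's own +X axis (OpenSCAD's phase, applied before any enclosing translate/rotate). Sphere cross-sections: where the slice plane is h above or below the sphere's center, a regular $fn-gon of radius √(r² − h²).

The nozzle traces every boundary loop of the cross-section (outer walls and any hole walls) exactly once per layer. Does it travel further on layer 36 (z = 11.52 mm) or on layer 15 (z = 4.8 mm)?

Layer 36 (z = 11.52): the r=7 sphere contributes a regular 32-gon of circumradius √(7²−4.52²) = 5.345 (perimeter = 2·32·5.345·sin(180°/32) = 33.53 mm); the r=2 cylinder at (-1, 0) contributes a regular 32-gon of circumradius 2 (perimeter = 2·32·2.000·sin(180°/32) = 12.55 mm); the cube at (7.5, 5.5) is present — its section is the full 15.5×16 rectangle (perimeter 63.00 mm); Taking the first minus the rest: starting from the r=7 sphere, the r=2 cylinder at (-1, 0) lies wholly inside it (removes its full 12.49 mm² and its 12.55 mm outline becomes a hole wall); the 15.5×16 cube at (7.5, 5.5) misses the remaining region (no effect) — boundary (outer + 1 inner loop) = 46.08 mm; (rotated 10° about Z; rotation is an isometry so areas/perimeters/island counts are preserved). So its perimeter = 46.08 mm. Layer 15 (z = 4.8): the sphere: section is a regular 32-gon, circumradius = √(r²−h²) = √(7²−2.2²) = 6.645 (perimeter = 2·32·6.645·sin(180°/32) = 41.69 mm); the cylinder at (-1, 0): section is a regular 32-gon, circumradius r=2 (perimeter = 2·32·2.000·sin(180°/32) = 12.55 mm); the cube at (7.5, 5.5) is present — its section is the full 15.5×16 rectangle (perimeter 63.00 mm); Subtracting the remaining from the first: starting from the r=7 sphere, the r=2 cylinder at (-1, 0) lies wholly inside it (removes its full 12.49 mm² and its 12.55 mm outline becomes a hole wall); the 15.5×16 cube at (7.5, 5.5) misses the remaining region (no effect) — boundary (outer + 1 inner loop) = 54.23 mm; (rotated 10° about Z; rotation is an isometry so areas/perimeters/island counts are preserved). So its perimeter = 54.23 mm. Layer 15 is larger (54.23 vs 46.08 mm).

layer 15 (z = 4.8 mm)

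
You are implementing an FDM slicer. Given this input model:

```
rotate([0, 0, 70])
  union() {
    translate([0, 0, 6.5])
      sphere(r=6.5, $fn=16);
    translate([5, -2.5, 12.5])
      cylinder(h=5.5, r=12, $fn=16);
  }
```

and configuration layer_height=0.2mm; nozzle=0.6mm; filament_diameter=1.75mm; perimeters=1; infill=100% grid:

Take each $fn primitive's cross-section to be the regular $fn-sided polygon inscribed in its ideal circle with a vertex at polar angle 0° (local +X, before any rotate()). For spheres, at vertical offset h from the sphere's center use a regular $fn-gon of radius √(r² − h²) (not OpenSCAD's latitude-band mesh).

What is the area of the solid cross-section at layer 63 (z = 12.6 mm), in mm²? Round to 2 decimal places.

At z = 12.6 mm: the r=6.5 sphere contributes a regular 16-gon of circumradius √(6.5²−6.1²) = 2.245 (area = (16/2)·2.245²·sin(360°/16) = 15.43 mm²); the r=12 cylinder at (5, -2.5) contributes a regular 16-gon of circumradius 12 (area = (16/2)·12.000²·sin(360°/16) = 440.85 mm²); Combining (union): the r=6.5 sphere lies entirely inside the r=12 cylinder at (5, -2.5), so the union is just the r=12 cylinder at (5, -2.5) — area = 440.85 mm²; (rotated 70° about Z; rotation is an isometry so areas/perimeters/island counts are preserved). Overall, the cross-section is a single solid region. Net area = 440.85 mm².

440.85 mm²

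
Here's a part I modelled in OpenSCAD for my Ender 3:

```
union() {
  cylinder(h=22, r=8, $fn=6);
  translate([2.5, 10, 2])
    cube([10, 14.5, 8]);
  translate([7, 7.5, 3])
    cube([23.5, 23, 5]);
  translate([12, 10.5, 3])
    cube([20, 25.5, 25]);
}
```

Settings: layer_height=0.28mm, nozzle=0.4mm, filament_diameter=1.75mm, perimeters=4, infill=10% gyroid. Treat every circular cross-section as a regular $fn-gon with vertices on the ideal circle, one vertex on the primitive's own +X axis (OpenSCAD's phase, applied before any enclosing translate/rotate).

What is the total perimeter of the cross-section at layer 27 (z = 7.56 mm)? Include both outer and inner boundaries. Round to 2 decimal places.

164.00 mm

At z = 7.56 mm: the r=8 cylinder contributes a regular 6-gon of circumradius 8 (perimeter = 2·6·8.000·sin(180°/6) = 48.00 mm); the 10×14.5 cube at (2.5, 10) contributes its full rectangle (perimeter 49.00 mm); the cube at (7, 7.5) (footprint 23.5×23) is included at this height (perimeter 93.00 mm); the cube at (12, 10.5) is present — its section is the full 20×25.5 rectangle (perimeter 91.00 mm); Taking the union: the regions partially overlap (shared area 449.75 mm²), so the edge portions inside another operand are dropped and the merged outline is re-measured after clipping — boundary = 164.00 mm. Overall, the cross-section has 2 separate islands. Total boundary length (outer) = 164.00 mm.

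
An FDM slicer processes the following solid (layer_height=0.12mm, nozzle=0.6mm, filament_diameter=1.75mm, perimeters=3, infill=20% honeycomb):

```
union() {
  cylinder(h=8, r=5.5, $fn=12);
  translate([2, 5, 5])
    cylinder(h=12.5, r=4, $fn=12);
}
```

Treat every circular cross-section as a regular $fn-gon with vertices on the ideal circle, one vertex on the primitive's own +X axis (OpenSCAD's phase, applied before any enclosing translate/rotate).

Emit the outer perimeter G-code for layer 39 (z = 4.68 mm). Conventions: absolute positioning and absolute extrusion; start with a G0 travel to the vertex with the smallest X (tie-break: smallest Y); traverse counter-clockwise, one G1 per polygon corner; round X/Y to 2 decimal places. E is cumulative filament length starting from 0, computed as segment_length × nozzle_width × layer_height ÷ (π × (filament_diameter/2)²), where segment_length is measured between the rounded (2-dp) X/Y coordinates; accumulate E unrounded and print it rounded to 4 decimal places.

G0 X-5.50 Y0.00 Z4.68
G1 X-4.76 Y-2.75 E0.0852
G1 X-2.75 Y-4.76 E0.1703
G1 X0.00 Y-5.50 E0.2556
G1 X2.75 Y-4.76 E0.3408
G1 X4.76 Y-2.75 E0.4259
G1 X5.50 Y0.00 E0.5112
G1 X4.76 Y2.75 E0.5964
G1 X2.75 Y4.76 E0.6815
G1 X0.00 Y5.50 E0.7668
G1 X-2.75 Y4.76 E0.8520
G1 X-4.76 Y2.75 E0.9371
G1 X-5.50 Y0.00 E1.0223

At z = 4.68 mm: the r=5.5 cylinder gives a regular 12-gon of circumradius 5.5 (constant along its height); the cylinder at (2, 5) is not intersected at this z (z outside [5, 17.5]); Merging all regions: only the r=5.5 cylinder is present, so the union is just that shape — 1 connected region. The outline is a single polygon with 12 vertices. Extrusion per mm of travel: 0.6 × 0.12 / (π × 0.875²) = 0.029934. Accumulating E over each segment gives final E = 1.0223.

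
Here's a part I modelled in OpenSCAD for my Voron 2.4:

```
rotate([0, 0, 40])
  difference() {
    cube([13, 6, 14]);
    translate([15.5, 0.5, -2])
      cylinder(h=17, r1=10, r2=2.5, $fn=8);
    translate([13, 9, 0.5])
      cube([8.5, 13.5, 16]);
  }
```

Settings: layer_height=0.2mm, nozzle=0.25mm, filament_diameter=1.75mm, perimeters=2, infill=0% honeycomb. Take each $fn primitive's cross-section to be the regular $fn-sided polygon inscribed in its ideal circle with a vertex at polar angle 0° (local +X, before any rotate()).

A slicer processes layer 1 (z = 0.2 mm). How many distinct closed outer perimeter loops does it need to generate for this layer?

At z = 0.2 mm: the cube is present — its section is the full 13×6 rectangle; the cone at (15.5, 0.5) (r1=10→r2=2.5) has section circumradius 9.029 here — a regular 8-gon; the cube at (13, 9) is absent (z outside [0.5, 16.5]); Taking the first minus the rest: starting from the 13×6 cube, the cone at (15.5, 0.5) partially overlaps it — only the 32.86 mm² overlap (of its 230.60 mm²) is removed, clipping the outline — 1 connected region; (rotated 40° about Z; rotation is an isometry so areas/perimeters/island counts are preserved). The result has 1 disconnected region.

1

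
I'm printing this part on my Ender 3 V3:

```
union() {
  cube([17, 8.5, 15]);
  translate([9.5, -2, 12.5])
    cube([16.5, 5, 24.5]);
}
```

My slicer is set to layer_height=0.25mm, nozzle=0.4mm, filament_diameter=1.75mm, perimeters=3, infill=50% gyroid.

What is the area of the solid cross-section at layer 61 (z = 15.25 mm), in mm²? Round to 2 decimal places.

At z = 15.25 mm: the cube is not intersected at this z (z outside [0, 15]); the cube at (9.5, -2) (footprint 16.5×5) is included at this height (area 82.50 mm²); Taking the union: only the 16.5×5 cube at (9.5, -2) is present, so the union is just that shape — area = 82.50 mm². Overall, the cross-section is a single solid region. Net area = 82.50 mm².

82.50 mm²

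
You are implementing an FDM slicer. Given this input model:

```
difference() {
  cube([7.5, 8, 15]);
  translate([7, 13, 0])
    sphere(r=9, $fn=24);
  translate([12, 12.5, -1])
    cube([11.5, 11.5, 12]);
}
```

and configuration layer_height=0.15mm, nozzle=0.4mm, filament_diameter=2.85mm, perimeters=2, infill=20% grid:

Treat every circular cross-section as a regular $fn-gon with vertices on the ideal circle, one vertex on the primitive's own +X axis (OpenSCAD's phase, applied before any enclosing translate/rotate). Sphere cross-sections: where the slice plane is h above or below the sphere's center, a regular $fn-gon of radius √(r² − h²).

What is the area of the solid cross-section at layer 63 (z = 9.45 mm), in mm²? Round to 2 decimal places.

60.00 mm²

At z = 9.45 mm: the 7.5×8 cube contributes its full rectangle (area 60.00 mm²); the sphere at (7, 13) is absent (|z−center|=9.450 > r=9); the cube at (12, 12.5) (footprint 11.5×11.5) is included at this height (area 132.25 mm²); Subtracting the remaining from the first: starting from the 7.5×8 cube (60.00 mm²), the 11.5×11.5 cube at (12, 12.5) misses the remaining region (no effect) — area = 60.00 mm². Overall, the cross-section is a single solid region. Net area = 60.00 mm².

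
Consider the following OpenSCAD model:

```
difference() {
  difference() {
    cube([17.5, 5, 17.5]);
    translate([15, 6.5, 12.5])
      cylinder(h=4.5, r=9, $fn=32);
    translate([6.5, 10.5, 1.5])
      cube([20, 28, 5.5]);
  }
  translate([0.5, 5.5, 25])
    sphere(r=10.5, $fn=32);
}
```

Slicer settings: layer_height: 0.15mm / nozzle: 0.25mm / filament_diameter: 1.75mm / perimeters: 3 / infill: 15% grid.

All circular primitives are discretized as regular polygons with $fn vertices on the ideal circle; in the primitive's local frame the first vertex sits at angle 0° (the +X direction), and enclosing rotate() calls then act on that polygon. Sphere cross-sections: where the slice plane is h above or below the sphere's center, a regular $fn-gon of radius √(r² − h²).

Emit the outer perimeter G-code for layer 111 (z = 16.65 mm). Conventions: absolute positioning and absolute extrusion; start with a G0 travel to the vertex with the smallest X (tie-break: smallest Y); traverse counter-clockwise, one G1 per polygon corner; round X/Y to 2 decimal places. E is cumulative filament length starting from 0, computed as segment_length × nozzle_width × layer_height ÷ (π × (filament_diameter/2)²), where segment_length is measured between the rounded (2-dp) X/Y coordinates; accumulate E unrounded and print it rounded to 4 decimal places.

At z = 16.65 mm: the cube is present — its section is the full 17.5×5 rectangle; the r=9 cylinder at (15, 6.5) gives a regular 32-gon of circumradius 9 (constant along its height); the cube at (6.5, 10.5) is not intersected at this z (z outside [1.5, 7]); After the difference (first − rest): starting from the 17.5×5 cube, the r=9 cylinder at (15, 6.5) partially overlaps it — only the 51.82 mm² overlap (of its 252.84 mm²) is removed, clipping the outline — 1 connected region; the r=10.5 sphere at (0.5, 5.5) slices to a regular 32-gon of circumradius 6.366 (√(r²−h²) with h=8.35 from center); Taking the first minus the rest: starting from that combined region, the r=10.5 sphere at (0.5, 5.5) partially overlaps it — only the 28.58 mm² overlap (of its 126.50 mm²) is removed, clipping the outline — 1 connected region. The outline is a single polygon with 10 vertices. Extrusion per mm of travel: 0.25 × 0.15 / (π × 0.875²) = 0.015591. Accumulating E over each segment gives final E = 0.2201.

G0 X3.65 Y0.00 Z16.65
G1 X8.80 Y0.00 E0.0803
G1 X8.64 Y0.14 E0.0836
G1 X7.52 Y1.50 E0.1111
G1 X6.69 Y3.06 E0.1386
G1 X6.53 Y3.56 E0.1468
G1 X6.38 Y3.06 E0.1549
G1 X5.79 Y1.96 E0.1744
G1 X5.00 Y1.00 E0.1938
G1 X4.04 Y0.21 E0.2132
G1 X3.65 Y0.00 E0.2201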